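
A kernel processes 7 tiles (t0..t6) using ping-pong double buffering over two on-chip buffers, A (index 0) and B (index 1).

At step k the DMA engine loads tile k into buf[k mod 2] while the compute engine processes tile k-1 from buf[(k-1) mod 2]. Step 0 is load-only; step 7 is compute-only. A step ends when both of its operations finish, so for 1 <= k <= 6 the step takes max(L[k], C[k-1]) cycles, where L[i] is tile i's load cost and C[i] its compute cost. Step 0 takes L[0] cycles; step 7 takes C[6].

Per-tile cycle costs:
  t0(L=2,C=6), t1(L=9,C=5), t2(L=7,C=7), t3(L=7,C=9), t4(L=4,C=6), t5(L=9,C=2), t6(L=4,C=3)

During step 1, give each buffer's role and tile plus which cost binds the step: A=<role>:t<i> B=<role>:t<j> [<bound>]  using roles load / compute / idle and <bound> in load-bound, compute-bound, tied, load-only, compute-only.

step 0: L[0]=2 → dur=2, Σ=2 | A=load:t0 B=idle [load-only]
step 1: L[1]=9 C[0]=6 → dur=9, Σ=11 | A=compute:t0 B=load:t1 [load-bound]
step 2: L[2]=7 C[1]=5 → dur=7, Σ=18 | A=load:t2 B=compute:t1 [load-bound]
step 3: L[3]=7 C[2]=7 → dur=7, Σ=25 | A=compute:t2 B=load:t3 [tied]
step 4: L[4]=4 C[3]=9 → dur=9, Σ=34 | A=load:t4 B=compute:t3 [compute-bound]
step 5: L[5]=9 C[4]=6 → dur=9, Σ=43 | A=compute:t4 B=load:t5 [load-bound]
step 6: L[6]=4 C[5]=2 → dur=4, Σ=47 | A=load:t6 B=compute:t5 [load-bound]
step 7: C[6]=3 → dur=3, Σ=50 | A=compute:t6 B=idle [compute-only]

step 1: A=compute:t0 B=load:t1 [load-bound]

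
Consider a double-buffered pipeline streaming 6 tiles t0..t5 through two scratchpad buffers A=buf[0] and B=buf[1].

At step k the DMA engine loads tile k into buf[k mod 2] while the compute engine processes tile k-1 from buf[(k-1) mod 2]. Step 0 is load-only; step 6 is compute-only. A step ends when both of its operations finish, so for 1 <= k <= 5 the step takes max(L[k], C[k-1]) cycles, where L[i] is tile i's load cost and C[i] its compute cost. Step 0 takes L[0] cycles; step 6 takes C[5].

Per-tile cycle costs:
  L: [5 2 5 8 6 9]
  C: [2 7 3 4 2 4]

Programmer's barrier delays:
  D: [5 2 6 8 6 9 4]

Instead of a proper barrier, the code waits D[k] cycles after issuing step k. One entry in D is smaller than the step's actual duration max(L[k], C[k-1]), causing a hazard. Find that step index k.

step 0: need L[0]=5 = 5; D[0]=5 ok
step 1: need max(L[1]=2,C[0]=2) = 2; D[1]=2 ok
step 2: need max(L[2]=5,C[1]=7) = 7; D[2]=6 SHORT
step 3: need max(L[3]=8,C[2]=3) = 8; D[3]=8 ok
step 4: need max(L[4]=6,C[3]=4) = 6; D[4]=6 ok
step 5: need max(L[5]=9,C[4]=2) = 9; D[5]=9 ok
step 6: need C[5]=4 = 4; D[6]=4 ok

hazard at step 2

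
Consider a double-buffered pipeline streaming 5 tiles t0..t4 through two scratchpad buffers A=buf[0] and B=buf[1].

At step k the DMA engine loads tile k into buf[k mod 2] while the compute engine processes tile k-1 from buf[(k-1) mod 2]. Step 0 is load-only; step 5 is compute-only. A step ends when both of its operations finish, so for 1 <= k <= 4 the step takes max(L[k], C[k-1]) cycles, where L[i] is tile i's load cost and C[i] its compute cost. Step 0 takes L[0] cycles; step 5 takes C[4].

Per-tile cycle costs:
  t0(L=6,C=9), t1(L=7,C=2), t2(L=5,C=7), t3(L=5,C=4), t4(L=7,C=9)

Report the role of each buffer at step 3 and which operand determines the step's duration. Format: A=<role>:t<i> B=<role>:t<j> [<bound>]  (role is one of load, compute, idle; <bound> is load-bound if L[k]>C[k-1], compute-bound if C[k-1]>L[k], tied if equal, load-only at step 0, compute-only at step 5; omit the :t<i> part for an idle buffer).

k=0 load=t0/6c comp=- wait=6 total=6
k=1 load=t1/7c comp=t0/9c wait=9 total=15
k=2 load=t2/5c comp=t1/2c wait=5 total=20
k=3 load=t3/5c comp=t2/7c wait=7 total=27
k=4 load=t4/7c comp=t3/4c wait=7 total=34
k=5 load=- comp=t4/9c wait=9 total=43

step 3: A=compute:t2 B=load:t3 [compute-bound]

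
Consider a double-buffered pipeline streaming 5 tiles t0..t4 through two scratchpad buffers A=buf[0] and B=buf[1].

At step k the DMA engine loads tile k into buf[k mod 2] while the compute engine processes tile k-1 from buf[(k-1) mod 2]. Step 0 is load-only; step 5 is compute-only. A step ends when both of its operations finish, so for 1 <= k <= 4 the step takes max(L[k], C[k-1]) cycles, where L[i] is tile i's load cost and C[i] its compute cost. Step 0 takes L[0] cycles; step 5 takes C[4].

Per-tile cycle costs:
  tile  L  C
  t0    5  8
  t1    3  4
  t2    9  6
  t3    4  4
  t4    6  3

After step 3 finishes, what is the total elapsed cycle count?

[0] DMA t0→A (5c) ∥ CU idle ⇒ 5c, clock 5
[1] DMA t1→B (3c) ∥ CU A:t0 (8c) ⇒ 8c, clock 13
[2] DMA t2→A (9c) ∥ CU B:t1 (4c) ⇒ 9c, clock 22
[3] DMA t3→B (4c) ∥ CU A:t2 (6c) ⇒ 6c, clock 28
[4] DMA t4→A (6c) ∥ CU B:t3 (4c) ⇒ 6c, clock 34
[5] DMA idle ∥ CU A:t4 (3c) ⇒ 3c, clock 37

end_cycle[3] = 28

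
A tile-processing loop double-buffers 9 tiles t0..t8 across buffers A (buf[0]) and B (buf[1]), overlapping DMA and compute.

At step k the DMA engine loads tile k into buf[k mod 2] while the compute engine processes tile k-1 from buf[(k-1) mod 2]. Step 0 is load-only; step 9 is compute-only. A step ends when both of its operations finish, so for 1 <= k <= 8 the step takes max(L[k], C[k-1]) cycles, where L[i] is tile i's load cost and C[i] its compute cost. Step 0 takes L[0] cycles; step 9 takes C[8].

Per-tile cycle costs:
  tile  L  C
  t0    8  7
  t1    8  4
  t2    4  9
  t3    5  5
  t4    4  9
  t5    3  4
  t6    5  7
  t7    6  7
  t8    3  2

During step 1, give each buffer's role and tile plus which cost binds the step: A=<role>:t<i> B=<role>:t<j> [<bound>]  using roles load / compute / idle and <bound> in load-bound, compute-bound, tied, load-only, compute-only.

step 1: A=compute:t0 B=load:t1 [load-bound]

k=0 load=t0/8c comp=- wait=8 total=8
k=1 load=t1/8c comp=t0/7c wait=8 total=16
k=2 load=t2/4c comp=t1/4c wait=4 total=20
k=3 load=t3/5c comp=t2/9c wait=9 total=29
k=4 load=t4/4c comp=t3/5c wait=5 total=34
k=5 load=t5/3c comp=t4/9c wait=9 total=43
k=6 load=t6/5c comp=t5/4c wait=5 total=48
k=7 load=t7/6c comp=t6/7c wait=7 total=55
k=8 load=t8/3c comp=t7/7c wait=7 total=62
k=9 load=- comp=t8/2c wait=2 total=64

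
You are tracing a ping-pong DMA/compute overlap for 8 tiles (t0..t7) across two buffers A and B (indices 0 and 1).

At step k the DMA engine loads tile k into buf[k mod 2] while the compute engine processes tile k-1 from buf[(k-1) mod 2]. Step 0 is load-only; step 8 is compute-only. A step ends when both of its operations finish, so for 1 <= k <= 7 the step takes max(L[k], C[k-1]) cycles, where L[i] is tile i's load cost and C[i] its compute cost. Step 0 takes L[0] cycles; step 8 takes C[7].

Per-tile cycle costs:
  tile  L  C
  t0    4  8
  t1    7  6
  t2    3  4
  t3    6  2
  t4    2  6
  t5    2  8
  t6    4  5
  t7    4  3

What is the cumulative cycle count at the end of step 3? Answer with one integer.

[0] DMA t0→A (4c) ∥ CU idle ⇒ 4c, clock 4
[1] DMA t1→B (7c) ∥ CU A:t0 (8c) ⇒ 8c, clock 12
[2] DMA t2→A (3c) ∥ CU B:t1 (6c) ⇒ 6c, clock 18
[3] DMA t3→B (6c) ∥ CU A:t2 (4c) ⇒ 6c, clock 24
[4] DMA t4→A (2c) ∥ CU B:t3 (2c) ⇒ 2c, clock 26
[5] DMA t5→B (2c) ∥ CU A:t4 (6c) ⇒ 6c, clock 32
[6] DMA t6→A (4c) ∥ CU B:t5 (8c) ⇒ 8c, clock 40
[7] DMA t7→B (4c) ∥ CU A:t6 (5c) ⇒ 5c, clock 45
[8] DMA idle ∥ CU B:t7 (3c) ⇒ 3c, clock 48

end_cycle[3] = 24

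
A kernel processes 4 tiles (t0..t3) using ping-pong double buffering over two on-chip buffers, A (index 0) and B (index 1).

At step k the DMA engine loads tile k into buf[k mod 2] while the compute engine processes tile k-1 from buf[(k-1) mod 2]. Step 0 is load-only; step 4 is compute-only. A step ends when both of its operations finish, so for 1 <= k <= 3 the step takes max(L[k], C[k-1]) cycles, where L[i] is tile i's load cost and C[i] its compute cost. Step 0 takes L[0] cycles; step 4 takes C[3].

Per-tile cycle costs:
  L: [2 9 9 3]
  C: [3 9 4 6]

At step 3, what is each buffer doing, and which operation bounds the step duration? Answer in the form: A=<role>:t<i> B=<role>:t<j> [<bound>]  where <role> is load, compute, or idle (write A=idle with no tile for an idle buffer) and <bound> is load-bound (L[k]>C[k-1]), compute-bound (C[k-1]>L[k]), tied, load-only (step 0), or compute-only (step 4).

step 3: A=compute:t2 B=load:t3 [compute-bound]

step 0: L[0]=2 → dur=2, Σ=2 | A=load:t0 B=idle [load-only]
step 1: L[1]=9 C[0]=3 → dur=9, Σ=11 | A=compute:t0 B=load:t1 [load-bound]
step 2: L[2]=9 C[1]=9 → dur=9, Σ=20 | A=load:t2 B=compute:t1 [tied]
step 3: L[3]=3 C[2]=4 → dur=4, Σ=24 | A=compute:t2 B=load:t3 [compute-bound]
step 4: C[3]=6 → dur=6, Σ=30 | A=idle B=compute:t3 [compute-only]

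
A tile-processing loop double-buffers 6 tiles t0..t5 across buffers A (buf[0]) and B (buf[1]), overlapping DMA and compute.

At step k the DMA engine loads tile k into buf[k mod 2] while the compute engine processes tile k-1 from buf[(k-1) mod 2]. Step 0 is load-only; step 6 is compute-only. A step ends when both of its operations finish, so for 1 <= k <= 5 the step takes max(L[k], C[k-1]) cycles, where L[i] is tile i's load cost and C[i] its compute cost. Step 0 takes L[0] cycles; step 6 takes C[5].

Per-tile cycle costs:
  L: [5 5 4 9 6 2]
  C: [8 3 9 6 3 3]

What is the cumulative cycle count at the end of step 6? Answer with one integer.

end_cycle[6] = 38

  0. 5=5c; end=5; A:t0 B:-
  1. max(5,8)=8c; end=13; A:t0 B:t1
  2. max(4,3)=4c; end=17; A:t2 B:t1
  3. max(9,9)=9c; end=26; A:t2 B:t3
  4. max(6,6)=6c; end=32; A:t4 B:t3
  5. max(2,3)=3c; end=35; A:t4 B:t5
  6. 3=3c; end=38; A:t4 B:t5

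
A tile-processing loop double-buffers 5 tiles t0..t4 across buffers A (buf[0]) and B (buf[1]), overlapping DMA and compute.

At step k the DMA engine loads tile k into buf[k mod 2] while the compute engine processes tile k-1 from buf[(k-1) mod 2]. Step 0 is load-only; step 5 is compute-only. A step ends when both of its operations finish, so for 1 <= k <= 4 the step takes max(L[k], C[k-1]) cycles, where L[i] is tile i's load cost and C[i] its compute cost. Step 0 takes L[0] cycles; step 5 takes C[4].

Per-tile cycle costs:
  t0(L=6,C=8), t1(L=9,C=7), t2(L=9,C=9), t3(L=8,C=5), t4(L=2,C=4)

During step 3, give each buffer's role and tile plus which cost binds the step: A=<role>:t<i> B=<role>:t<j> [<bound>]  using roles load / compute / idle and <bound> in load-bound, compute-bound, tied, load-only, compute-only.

step 3: A=compute:t2 B=load:t3 [compute-bound]

step 0: L[0]=6 → dur=6, Σ=6 | A=load:t0 B=idle [load-only]
step 1: L[1]=9 C[0]=8 → dur=9, Σ=15 | A=compute:t0 B=load:t1 [load-bound]
step 2: L[2]=9 C[1]=7 → dur=9, Σ=24 | A=load:t2 B=compute:t1 [load-bound]
step 3: L[3]=8 C[2]=9 → dur=9, Σ=33 | A=compute:t2 B=load:t3 [compute-bound]
step 4: L[4]=2 C[3]=5 → dur=5, Σ=38 | A=load:t4 B=compute:t3 [compute-bound]
step 5: C[4]=4 → dur=4, Σ=42 | A=compute:t4 B=idle [compute-only]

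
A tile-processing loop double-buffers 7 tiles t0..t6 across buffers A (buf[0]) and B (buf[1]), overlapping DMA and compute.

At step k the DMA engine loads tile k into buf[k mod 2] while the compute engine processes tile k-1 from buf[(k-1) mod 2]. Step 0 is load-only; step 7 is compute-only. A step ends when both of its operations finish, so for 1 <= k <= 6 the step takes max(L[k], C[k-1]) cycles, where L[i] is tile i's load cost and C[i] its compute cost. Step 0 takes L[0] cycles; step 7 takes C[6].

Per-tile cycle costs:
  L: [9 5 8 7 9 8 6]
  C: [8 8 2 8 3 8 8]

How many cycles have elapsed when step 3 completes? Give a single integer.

  0. 9=9c; end=9; A:t0 B:-
  1. max(5,8)=8c; end=17; A:t0 B:t1
  2. max(8,8)=8c; end=25; A:t2 B:t1
  3. max(7,2)=7c; end=32; A:t2 B:t3
  4. max(9,8)=9c; end=41; A:t4 B:t3
  5. max(8,3)=8c; end=49; A:t4 B:t5
  6. max(6,8)=8c; end=57; A:t6 B:t5
  7. 8=8c; end=65; A:t6 B:t5

end_cycle[3] = 32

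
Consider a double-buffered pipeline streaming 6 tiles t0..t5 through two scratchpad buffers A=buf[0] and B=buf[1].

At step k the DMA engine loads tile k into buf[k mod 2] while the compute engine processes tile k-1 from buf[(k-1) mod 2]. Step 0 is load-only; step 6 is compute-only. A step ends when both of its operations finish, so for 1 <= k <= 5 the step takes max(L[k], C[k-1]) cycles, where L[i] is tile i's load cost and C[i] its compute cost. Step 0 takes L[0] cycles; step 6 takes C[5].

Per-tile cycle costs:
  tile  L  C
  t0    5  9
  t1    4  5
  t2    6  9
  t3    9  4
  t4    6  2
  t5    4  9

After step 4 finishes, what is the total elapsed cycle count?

[0] DMA t0→A (5c) ∥ CU idle ⇒ 5c, clock 5
[1] DMA t1→B (4c) ∥ CU A:t0 (9c) ⇒ 9c, clock 14
[2] DMA t2→A (6c) ∥ CU B:t1 (5c) ⇒ 6c, clock 20
[3] DMA t3→B (9c) ∥ CU A:t2 (9c) ⇒ 9c, clock 29
[4] DMA t4→A (6c) ∥ CU B:t3 (4c) ⇒ 6c, clock 35
[5] DMA t5→B (4c) ∥ CU A:t4 (2c) ⇒ 4c, clock 39
[6] DMA idle ∥ CU B:t5 (9c) ⇒ 9c, clock 48

end_cycle[4] = 35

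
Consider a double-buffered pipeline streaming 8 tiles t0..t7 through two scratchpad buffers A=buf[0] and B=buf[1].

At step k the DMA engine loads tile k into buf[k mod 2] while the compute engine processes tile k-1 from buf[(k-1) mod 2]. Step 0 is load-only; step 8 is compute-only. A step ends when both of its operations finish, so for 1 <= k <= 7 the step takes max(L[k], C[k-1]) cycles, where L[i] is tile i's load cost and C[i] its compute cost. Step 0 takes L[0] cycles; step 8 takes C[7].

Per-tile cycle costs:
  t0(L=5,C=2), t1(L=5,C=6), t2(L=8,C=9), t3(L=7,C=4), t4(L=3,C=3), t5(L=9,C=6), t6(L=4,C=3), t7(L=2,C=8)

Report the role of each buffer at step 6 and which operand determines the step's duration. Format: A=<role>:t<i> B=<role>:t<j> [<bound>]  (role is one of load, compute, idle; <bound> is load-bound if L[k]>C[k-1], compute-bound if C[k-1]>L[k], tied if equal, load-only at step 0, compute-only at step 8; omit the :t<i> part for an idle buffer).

step 6: A=load:t6 B=compute:t5 [compute-bound]

[0] DMA t0→A (5c) ∥ CU idle ⇒ 5c, clock 5
[1] DMA t1→B (5c) ∥ CU A:t0 (2c) ⇒ 5c, clock 10
[2] DMA t2→A (8c) ∥ CU B:t1 (6c) ⇒ 8c, clock 18
[3] DMA t3→B (7c) ∥ CU A:t2 (9c) ⇒ 9c, clock 27
[4] DMA t4→A (3c) ∥ CU B:t3 (4c) ⇒ 4c, clock 31
[5] DMA t5→B (9c) ∥ CU A:t4 (3c) ⇒ 9c, clock 40
[6] DMA t6→A (4c) ∥ CU B:t5 (6c) ⇒ 6c, clock 46
[7] DMA t7→B (2c) ∥ CU A:t6 (3c) ⇒ 3c, clock 49
[8] DMA idle ∥ CU B:t7 (8c) ⇒ 8c, clock 57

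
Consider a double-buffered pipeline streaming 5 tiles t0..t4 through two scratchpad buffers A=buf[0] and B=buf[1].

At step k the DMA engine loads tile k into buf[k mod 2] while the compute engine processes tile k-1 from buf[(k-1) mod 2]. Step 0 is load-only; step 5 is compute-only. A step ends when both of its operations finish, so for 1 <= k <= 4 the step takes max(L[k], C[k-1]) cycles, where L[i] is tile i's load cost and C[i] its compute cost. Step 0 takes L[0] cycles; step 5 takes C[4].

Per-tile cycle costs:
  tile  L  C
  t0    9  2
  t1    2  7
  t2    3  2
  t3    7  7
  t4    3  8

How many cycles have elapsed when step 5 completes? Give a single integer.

end_cycle[5] = 40

step 0: L[0]=9 → dur=9, Σ=9 | A=load:t0 B=idle [load-only]
step 1: L[1]=2 C[0]=2 → dur=2, Σ=11 | A=compute:t0 B=load:t1 [tied]
step 2: L[2]=3 C[1]=7 → dur=7, Σ=18 | A=load:t2 B=compute:t1 [compute-bound]
step 3: L[3]=7 C[2]=2 → dur=7, Σ=25 | A=compute:t2 B=load:t3 [load-bound]
step 4: L[4]=3 C[3]=7 → dur=7, Σ=32 | A=load:t4 B=compute:t3 [compute-bound]
step 5: C[4]=8 → dur=8, Σ=40 | A=compute:t4 B=idle [compute-only]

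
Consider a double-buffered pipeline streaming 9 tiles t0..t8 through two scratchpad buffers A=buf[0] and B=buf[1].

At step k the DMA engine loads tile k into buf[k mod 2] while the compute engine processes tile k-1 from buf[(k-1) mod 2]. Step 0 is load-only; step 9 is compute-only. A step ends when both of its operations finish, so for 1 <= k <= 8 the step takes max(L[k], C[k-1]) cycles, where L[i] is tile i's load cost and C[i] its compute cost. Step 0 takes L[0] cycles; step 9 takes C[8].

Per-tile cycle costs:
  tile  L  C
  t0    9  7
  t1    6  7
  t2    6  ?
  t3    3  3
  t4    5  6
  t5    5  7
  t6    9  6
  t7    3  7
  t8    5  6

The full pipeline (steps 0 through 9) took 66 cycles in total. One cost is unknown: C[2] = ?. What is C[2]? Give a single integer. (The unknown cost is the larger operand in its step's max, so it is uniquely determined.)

C[2] = 4

step 0 = dur = L[0]=9 = 9
step 1 = dur = max(L[1]=6, C[0]=7) = 7
step 2 = dur = max(L[2]=6, C[1]=7) = 7
step 3 = dur = max(L[3]=3, C[2]=?) = C[2]  (unknown; binding)
step 4 = dur = max(L[4]=5, C[3]=3) = 5
step 5 = dur = max(L[5]=5, C[4]=6) = 6
step 6 = dur = max(L[6]=9, C[5]=7) = 9
step 7 = dur = max(L[7]=3, C[6]=6) = 6
step 8 = dur = max(L[8]=5, C[7]=7) = 7
step 9 = dur = C[8]=6 = 6
sum of known step durations = 62
dur[3] = total - known = 66 - 62 = 4
C[2] is the binding max in step 3, so C[2] = dur[3] = 4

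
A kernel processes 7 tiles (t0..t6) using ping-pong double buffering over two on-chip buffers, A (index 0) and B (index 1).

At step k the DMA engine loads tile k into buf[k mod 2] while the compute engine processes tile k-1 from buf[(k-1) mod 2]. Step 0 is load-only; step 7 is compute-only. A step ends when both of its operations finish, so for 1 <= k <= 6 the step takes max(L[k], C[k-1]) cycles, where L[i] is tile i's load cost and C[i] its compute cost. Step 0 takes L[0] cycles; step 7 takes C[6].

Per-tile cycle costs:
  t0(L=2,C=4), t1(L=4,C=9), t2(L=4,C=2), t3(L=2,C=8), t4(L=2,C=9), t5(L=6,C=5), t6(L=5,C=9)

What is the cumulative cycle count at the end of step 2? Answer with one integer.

  0. 2=2c; end=2; A:t0 B:-
  1. max(4,4)=4c; end=6; A:t0 B:t1
  2. max(4,9)=9c; end=15; A:t2 B:t1
  3. max(2,2)=2c; end=17; A:t2 B:t3
  4. max(2,8)=8c; end=25; A:t4 B:t3
  5. max(6,9)=9c; end=34; A:t4 B:t5
  6. max(5,5)=5c; end=39; A:t6 B:t5
  7. 9=9c; end=48; A:t6 B:t5

end_cycle[2] = 15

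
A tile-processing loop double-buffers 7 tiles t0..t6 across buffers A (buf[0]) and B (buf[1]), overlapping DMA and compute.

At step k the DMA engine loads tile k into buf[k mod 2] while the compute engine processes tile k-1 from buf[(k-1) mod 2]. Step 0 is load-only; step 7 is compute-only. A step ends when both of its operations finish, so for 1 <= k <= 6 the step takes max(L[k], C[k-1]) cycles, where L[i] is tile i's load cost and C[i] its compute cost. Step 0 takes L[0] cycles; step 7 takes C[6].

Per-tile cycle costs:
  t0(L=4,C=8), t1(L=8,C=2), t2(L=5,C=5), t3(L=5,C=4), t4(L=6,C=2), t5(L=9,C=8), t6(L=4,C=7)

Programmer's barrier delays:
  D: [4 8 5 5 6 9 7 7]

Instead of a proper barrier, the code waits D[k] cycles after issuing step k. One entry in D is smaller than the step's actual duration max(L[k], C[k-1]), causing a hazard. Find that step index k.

[0] required=L[0]=4=4 vs D=4 ok
[1] required=max(L[1]=8,C[0]=8)=8 vs D=8 ok
[2] required=max(L[2]=5,C[1]=2)=5 vs D=5 ok
[3] required=max(L[3]=5,C[2]=5)=5 vs D=5 ok
[4] required=max(L[4]=6,C[3]=4)=6 vs D=6 ok
[5] required=max(L[5]=9,C[4]=2)=9 vs D=9 ok
[6] required=max(L[6]=4,C[5]=8)=8 vs D=7 SHORT
[7] required=C[6]=7=7 vs D=7 ok

hazard at step 6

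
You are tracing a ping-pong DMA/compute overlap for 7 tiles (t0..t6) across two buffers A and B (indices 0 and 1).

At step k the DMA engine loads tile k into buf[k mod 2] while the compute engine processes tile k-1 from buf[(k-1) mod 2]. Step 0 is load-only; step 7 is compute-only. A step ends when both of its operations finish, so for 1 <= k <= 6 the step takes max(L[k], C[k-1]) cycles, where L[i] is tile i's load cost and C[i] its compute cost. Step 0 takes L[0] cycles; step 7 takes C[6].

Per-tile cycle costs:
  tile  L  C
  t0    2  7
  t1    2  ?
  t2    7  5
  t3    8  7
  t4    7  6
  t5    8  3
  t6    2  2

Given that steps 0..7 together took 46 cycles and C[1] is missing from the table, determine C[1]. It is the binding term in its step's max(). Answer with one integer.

step 0 → dur = L[0]=2 = 2
step 1 → dur = max(L[1]=2, C[0]=7) = 7
step 2 → dur = max(L[2]=7, C[1]=?) = C[1]  (unknown; binding)
step 3 → dur = max(L[3]=8, C[2]=5) = 8
step 4 → dur = max(L[4]=7, C[3]=7) = 7
step 5 → dur = max(L[5]=8, C[4]=6) = 8
step 6 → dur = max(L[6]=2, C[5]=3) = 3
step 7 → dur = C[6]=2 = 2
sum of known step durations = 37
dur[2] = total - known = 46 - 37 = 9
C[1] is the binding max in step 2, so C[1] = dur[2] = 9

C[1] = 9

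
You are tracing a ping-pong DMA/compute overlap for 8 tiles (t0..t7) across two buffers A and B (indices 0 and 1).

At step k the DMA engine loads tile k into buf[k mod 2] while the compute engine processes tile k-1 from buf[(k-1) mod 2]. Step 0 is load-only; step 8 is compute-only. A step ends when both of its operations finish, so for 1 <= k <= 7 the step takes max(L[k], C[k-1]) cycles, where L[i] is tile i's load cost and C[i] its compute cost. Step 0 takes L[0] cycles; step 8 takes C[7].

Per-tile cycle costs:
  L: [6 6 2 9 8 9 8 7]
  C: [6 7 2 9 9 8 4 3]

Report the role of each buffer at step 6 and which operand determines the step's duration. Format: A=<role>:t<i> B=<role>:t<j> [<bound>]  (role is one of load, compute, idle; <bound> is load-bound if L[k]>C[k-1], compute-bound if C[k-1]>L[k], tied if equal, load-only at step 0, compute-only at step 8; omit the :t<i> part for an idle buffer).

  0. 6=6c; end=6; A:t0 B:-
  1. max(6,6)=6c; end=12; A:t0 B:t1
  2. max(2,7)=7c; end=19; A:t2 B:t1
  3. max(9,2)=9c; end=28; A:t2 B:t3
  4. max(8,9)=9c; end=37; A:t4 B:t3
  5. max(9,9)=9c; end=46; A:t4 B:t5
  6. max(8,8)=8c; end=54; A:t6 B:t5
  7. max(7,4)=7c; end=61; A:t6 B:t7
  8. 3=3c; end=64; A:t6 B:t7

step 6: A=load:t6 B=compute:t5 [tied]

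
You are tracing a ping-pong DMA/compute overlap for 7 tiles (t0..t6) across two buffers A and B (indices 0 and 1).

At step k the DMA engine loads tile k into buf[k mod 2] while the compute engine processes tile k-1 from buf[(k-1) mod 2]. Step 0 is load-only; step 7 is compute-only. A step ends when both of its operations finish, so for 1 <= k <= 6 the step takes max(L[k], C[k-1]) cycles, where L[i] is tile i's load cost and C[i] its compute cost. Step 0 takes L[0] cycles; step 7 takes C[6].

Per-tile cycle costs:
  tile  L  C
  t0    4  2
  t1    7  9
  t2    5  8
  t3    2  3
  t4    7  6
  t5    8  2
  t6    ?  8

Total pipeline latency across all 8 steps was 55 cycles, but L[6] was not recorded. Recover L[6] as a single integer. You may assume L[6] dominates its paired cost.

L[6] = 4

step 0 | dur = L[0]=4 = 4
step 1 | dur = max(L[1]=7, C[0]=2) = 7
step 2 | dur = max(L[2]=5, C[1]=9) = 9
step 3 | dur = max(L[3]=2, C[2]=8) = 8
step 4 | dur = max(L[4]=7, C[3]=3) = 7
step 5 | dur = max(L[5]=8, C[4]=6) = 8
step 6 | dur = max(L[6]=?, C[5]=2) = L[6]  (unknown; binding)
step 7 | dur = C[6]=8 = 8
sum of known step durations = 51
dur[6] = total - known = 55 - 51 = 4
L[6] is the binding max in step 6, so L[6] = dur[6] = 4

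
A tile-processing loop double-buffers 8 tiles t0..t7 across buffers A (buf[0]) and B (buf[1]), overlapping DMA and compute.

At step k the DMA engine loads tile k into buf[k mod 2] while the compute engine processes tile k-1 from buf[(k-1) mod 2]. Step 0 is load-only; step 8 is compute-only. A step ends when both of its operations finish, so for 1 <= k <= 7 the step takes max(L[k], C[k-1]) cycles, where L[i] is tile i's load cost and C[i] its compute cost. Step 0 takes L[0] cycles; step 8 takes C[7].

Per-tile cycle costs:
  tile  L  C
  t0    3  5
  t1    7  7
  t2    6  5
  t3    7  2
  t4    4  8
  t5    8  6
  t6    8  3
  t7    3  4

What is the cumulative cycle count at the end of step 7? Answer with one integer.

end_cycle[7] = 47

k=0 load=t0/3c comp=- wait=3 total=3
k=1 load=t1/7c comp=t0/5c wait=7 total=10
k=2 load=t2/6c comp=t1/7c wait=7 total=17
k=3 load=t3/7c comp=t2/5c wait=7 total=24
k=4 load=t4/4c comp=t3/2c wait=4 total=28
k=5 load=t5/8c comp=t4/8c wait=8 total=36
k=6 load=t6/8c comp=t5/6c wait=8 total=44
k=7 load=t7/3c comp=t6/3c wait=3 total=47
k=8 load=- comp=t7/4c wait=4 total=51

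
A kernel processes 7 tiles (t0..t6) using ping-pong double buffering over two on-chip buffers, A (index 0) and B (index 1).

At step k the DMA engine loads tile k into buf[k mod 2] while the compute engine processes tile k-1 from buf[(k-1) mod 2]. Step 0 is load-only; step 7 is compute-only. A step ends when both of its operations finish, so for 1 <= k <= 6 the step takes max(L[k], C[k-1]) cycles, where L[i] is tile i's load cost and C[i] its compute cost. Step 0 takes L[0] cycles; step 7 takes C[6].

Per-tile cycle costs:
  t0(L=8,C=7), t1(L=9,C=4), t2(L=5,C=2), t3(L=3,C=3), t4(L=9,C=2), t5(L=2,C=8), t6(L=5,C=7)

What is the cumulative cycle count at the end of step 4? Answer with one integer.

end_cycle[4] = 34

[0] DMA t0→A (8c) ∥ CU idle ⇒ 8c, clock 8
[1] DMA t1→B (9c) ∥ CU A:t0 (7c) ⇒ 9c, clock 17
[2] DMA t2→A (5c) ∥ CU B:t1 (4c) ⇒ 5c, clock 22
[3] DMA t3→B (3c) ∥ CU A:t2 (2c) ⇒ 3c, clock 25
[4] DMA t4→A (9c) ∥ CU B:t3 (3c) ⇒ 9c, clock 34
[5] DMA t5→B (2c) ∥ CU A:t4 (2c) ⇒ 2c, clock 36
[6] DMA t6→A (5c) ∥ CU B:t5 (8c) ⇒ 8c, clock 44
[7] DMA idle ∥ CU A:t6 (7c) ⇒ 7c, clock 51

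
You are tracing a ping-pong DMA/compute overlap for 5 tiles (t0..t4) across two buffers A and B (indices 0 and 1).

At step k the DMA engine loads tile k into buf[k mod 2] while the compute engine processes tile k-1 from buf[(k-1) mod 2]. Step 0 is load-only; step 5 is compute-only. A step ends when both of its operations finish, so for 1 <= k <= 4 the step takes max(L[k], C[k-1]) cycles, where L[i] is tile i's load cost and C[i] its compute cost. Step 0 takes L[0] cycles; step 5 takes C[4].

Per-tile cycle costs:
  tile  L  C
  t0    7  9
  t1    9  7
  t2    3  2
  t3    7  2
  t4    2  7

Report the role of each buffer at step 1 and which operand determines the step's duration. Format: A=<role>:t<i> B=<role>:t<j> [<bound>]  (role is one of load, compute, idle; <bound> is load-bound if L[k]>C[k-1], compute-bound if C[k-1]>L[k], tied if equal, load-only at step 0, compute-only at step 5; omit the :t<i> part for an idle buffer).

  0. 7=7c; end=7; A:t0 B:-
  1. max(9,9)=9c; end=16; A:t0 B:t1
  2. max(3,7)=7c; end=23; A:t2 B:t1
  3. max(7,2)=7c; end=30; A:t2 B:t3
  4. max(2,2)=2c; end=32; A:t4 B:t3
  5. 7=7c; end=39; A:t4 B:t3

step 1: A=compute:t0 B=load:t1 [tied]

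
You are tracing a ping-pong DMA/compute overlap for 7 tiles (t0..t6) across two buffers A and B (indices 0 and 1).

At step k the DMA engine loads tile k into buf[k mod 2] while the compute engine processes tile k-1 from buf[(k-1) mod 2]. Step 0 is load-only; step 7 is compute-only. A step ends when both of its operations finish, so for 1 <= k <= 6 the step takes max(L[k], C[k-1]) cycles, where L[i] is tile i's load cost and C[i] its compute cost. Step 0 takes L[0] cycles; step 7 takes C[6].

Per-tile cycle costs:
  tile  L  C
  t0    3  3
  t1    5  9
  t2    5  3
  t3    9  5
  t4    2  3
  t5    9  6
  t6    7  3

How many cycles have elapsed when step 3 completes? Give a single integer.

step 0: L[0]=3 → dur=3, Σ=3 | A=load:t0 B=idle [load-only]
step 1: L[1]=5 C[0]=3 → dur=5, Σ=8 | A=compute:t0 B=load:t1 [load-bound]
step 2: L[2]=5 C[1]=9 → dur=9, Σ=17 | A=load:t2 B=compute:t1 [compute-bound]
step 3: L[3]=9 C[2]=3 → dur=9, Σ=26 | A=compute:t2 B=load:t3 [load-bound]
step 4: L[4]=2 C[3]=5 → dur=5, Σ=31 | A=load:t4 B=compute:t3 [compute-bound]
step 5: L[5]=9 C[4]=3 → dur=9, Σ=40 | A=compute:t4 B=load:t5 [load-bound]
step 6: L[6]=7 C[5]=6 → dur=7, Σ=47 | A=load:t6 B=compute:t5 [load-bound]
step 7: C[6]=3 → dur=3, Σ=50 | A=compute:t6 B=idle [compute-only]

end_cycle[3] = 26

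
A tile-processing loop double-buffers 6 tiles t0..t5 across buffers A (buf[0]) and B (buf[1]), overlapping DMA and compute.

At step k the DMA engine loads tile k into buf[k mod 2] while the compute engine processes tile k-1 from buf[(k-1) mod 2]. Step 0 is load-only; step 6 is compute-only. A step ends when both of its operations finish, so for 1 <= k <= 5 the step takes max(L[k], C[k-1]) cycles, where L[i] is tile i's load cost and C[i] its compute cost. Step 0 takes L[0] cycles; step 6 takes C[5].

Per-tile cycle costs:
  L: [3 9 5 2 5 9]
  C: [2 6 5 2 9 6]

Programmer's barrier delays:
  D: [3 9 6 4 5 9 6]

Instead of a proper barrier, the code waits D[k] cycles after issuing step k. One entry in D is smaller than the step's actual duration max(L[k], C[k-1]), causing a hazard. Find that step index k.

hazard at step 3

step 0: need L[0]=3 = 3; D[0]=3 ok
step 1: need max(L[1]=9,C[0]=2) = 9; D[1]=9 ok
step 2: need max(L[2]=5,C[1]=6) = 6; D[2]=6 ok
step 3: need max(L[3]=2,C[2]=5) = 5; D[3]=4 SHORT
step 4: need max(L[4]=5,C[3]=2) = 5; D[4]=5 ok
step 5: need max(L[5]=9,C[4]=9) = 9; D[5]=9 ok
step 6: need C[5]=6 = 6; D[6]=6 ok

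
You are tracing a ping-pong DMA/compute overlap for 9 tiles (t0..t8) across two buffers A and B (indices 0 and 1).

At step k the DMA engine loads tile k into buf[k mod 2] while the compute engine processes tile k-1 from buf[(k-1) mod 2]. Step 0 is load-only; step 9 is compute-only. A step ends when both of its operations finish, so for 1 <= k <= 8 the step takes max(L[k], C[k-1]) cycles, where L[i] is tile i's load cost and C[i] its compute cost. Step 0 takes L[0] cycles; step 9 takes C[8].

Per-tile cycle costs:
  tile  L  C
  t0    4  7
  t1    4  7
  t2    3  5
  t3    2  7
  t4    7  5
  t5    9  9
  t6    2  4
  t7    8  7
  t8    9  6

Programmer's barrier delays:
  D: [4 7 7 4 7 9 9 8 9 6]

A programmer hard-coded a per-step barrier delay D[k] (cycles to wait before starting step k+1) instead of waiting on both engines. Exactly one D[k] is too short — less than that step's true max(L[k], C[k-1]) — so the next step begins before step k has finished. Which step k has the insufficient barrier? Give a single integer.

[0] required=L[0]=4=4 vs D=4 ok
[1] required=max(L[1]=4,C[0]=7)=7 vs D=7 ok
[2] required=max(L[2]=3,C[1]=7)=7 vs D=7 ok
[3] required=max(L[3]=2,C[2]=5)=5 vs D=4 SHORT
[4] required=max(L[4]=7,C[3]=7)=7 vs D=7 ok
[5] required=max(L[5]=9,C[4]=5)=9 vs D=9 ok
[6] required=max(L[6]=2,C[5]=9)=9 vs D=9 ok
[7] required=max(L[7]=8,C[6]=4)=8 vs D=8 ok
[8] required=max(L[8]=9,C[7]=7)=9 vs D=9 ok
[9] required=C[8]=6=6 vs D=6 ok

hazard at step 3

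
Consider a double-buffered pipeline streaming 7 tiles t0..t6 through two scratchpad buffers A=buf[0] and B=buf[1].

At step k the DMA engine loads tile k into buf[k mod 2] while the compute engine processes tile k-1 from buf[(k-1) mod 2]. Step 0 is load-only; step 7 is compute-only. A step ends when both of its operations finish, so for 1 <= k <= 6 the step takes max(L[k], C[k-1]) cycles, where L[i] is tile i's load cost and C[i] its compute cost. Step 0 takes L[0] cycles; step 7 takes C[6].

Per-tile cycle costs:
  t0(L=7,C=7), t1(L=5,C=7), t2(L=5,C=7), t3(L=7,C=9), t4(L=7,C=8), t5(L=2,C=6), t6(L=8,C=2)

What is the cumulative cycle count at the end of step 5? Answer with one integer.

  0. 7=7c; end=7; A:t0 B:-
  1. max(5,7)=7c; end=14; A:t0 B:t1
  2. max(5,7)=7c; end=21; A:t2 B:t1
  3. max(7,7)=7c; end=28; A:t2 B:t3
  4. max(7,9)=9c; end=37; A:t4 B:t3
  5. max(2,8)=8c; end=45; A:t4 B:t5
  6. max(8,6)=8c; end=53; A:t6 B:t5
  7. 2=2c; end=55; A:t6 B:t5

end_cycle[5] = 45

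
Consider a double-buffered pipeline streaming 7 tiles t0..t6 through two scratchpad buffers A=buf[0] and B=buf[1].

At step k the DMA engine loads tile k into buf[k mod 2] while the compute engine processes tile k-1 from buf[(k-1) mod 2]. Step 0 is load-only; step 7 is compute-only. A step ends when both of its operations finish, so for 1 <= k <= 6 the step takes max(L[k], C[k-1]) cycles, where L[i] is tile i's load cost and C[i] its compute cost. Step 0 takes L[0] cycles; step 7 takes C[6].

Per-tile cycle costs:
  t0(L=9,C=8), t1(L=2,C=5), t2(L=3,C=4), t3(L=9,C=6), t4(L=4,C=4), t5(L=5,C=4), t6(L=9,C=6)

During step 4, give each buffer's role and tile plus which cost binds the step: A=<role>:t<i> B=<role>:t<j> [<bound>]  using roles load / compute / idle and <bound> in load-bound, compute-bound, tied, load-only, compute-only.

k=0 load=t0/9c comp=- wait=9 total=9
k=1 load=t1/2c comp=t0/8c wait=8 total=17
k=2 load=t2/3c comp=t1/5c wait=5 total=22
k=3 load=t3/9c comp=t2/4c wait=9 total=31
k=4 load=t4/4c comp=t3/6c wait=6 total=37
k=5 load=t5/5c comp=t4/4c wait=5 total=42
k=6 load=t6/9c comp=t5/4c wait=9 total=51
k=7 load=- comp=t6/6c wait=6 total=57

step 4: A=load:t4 B=compute:t3 [compute-bound]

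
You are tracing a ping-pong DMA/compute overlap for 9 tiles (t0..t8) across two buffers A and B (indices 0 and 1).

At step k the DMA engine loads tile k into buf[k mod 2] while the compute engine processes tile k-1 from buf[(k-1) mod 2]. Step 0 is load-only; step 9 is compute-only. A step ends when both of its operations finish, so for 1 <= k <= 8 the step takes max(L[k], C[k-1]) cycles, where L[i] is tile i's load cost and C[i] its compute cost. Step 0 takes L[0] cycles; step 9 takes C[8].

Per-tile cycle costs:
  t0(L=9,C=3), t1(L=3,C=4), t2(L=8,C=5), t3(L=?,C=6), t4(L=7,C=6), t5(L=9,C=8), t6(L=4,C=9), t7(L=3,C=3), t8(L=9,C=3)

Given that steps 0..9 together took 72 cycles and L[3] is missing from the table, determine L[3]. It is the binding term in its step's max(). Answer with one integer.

step 0 = dur = L[0]=9 = 9
step 1 = dur = max(L[1]=3, C[0]=3) = 3
step 2 = dur = max(L[2]=8, C[1]=4) = 8
step 3 = dur = max(L[3]=?, C[2]=5) = L[3]  (unknown; binding)
step 4 = dur = max(L[4]=7, C[3]=6) = 7
step 5 = dur = max(L[5]=9, C[4]=6) = 9
step 6 = dur = max(L[6]=4, C[5]=8) = 8
step 7 = dur = max(L[7]=3, C[6]=9) = 9
step 8 = dur = max(L[8]=9, C[7]=3) = 9
step 9 = dur = C[8]=3 = 3
sum of known step durations = 65
dur[3] = total - known = 72 - 65 = 7
L[3] is the binding max in step 3, so L[3] = dur[3] = 7

L[3] = 7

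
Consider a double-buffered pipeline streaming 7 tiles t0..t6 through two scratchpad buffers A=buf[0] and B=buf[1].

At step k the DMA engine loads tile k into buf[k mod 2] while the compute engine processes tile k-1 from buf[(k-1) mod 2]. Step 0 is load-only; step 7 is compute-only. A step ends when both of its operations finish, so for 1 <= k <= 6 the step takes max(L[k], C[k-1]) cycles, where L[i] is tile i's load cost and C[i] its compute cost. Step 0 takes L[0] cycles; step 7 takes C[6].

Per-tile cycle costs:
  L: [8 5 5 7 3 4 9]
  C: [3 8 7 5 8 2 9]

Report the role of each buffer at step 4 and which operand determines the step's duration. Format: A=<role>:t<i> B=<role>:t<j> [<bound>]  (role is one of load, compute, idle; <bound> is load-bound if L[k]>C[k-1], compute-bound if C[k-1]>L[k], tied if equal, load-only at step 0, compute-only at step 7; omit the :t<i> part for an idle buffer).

step 4: A=load:t4 B=compute:t3 [compute-bound]

k=0 load=t0/8c comp=- wait=8 total=8
k=1 load=t1/5c comp=t0/3c wait=5 total=13
k=2 load=t2/5c comp=t1/8c wait=8 total=21
k=3 load=t3/7c comp=t2/7c wait=7 total=28
k=4 load=t4/3c comp=t3/5c wait=5 total=33
k=5 load=t5/4c comp=t4/8c wait=8 total=41
k=6 load=t6/9c comp=t5/2c wait=9 total=50
k=7 load=- comp=t6/9c wait=9 total=59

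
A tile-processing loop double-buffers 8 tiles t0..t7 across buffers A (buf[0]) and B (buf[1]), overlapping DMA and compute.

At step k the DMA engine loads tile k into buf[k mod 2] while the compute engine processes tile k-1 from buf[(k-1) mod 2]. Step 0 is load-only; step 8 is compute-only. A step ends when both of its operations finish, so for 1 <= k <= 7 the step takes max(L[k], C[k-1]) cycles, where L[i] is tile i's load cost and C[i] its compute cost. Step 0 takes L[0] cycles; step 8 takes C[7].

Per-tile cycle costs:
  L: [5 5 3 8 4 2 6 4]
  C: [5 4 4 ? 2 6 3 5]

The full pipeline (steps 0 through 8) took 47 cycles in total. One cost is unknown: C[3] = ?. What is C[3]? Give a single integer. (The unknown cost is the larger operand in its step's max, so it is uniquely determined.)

C[3] = 8

step 0 | dur = L[0]=5 = 5
step 1 | dur = max(L[1]=5, C[0]=5) = 5
step 2 | dur = max(L[2]=3, C[1]=4) = 4
step 3 | dur = max(L[3]=8, C[2]=4) = 8
step 4 | dur = max(L[4]=4, C[3]=?) = C[3]  (unknown; binding)
step 5 | dur = max(L[5]=2, C[4]=2) = 2
step 6 | dur = max(L[6]=6, C[5]=6) = 6
step 7 | dur = max(L[7]=4, C[6]=3) = 4
step 8 | dur = C[7]=5 = 5
sum of known step durations = 39
dur[4] = total - known = 47 - 39 = 8
C[3] is the binding max in step 4, so C[3] = dur[4] = 8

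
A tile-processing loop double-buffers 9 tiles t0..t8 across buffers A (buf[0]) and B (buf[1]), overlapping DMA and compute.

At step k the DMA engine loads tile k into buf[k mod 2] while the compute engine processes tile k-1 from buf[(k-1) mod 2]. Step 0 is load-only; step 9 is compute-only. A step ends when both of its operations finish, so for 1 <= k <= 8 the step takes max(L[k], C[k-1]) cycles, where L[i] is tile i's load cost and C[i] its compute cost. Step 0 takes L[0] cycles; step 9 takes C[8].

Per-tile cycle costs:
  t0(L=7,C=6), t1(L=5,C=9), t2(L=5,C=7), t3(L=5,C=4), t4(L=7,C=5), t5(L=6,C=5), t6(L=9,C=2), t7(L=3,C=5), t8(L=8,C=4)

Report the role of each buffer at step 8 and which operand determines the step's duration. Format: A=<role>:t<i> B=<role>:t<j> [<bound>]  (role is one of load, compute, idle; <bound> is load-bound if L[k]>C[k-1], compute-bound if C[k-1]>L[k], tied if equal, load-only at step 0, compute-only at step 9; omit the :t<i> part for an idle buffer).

step 8: A=load:t8 B=compute:t7 [load-bound]

k=0 load=t0/7c comp=- wait=7 total=7
k=1 load=t1/5c comp=t0/6c wait=6 total=13
k=2 load=t2/5c comp=t1/9c wait=9 total=22
k=3 load=t3/5c comp=t2/7c wait=7 total=29
k=4 load=t4/7c comp=t3/4c wait=7 total=36
k=5 load=t5/6c comp=t4/5c wait=6 total=42
k=6 load=t6/9c comp=t5/5c wait=9 total=51
k=7 load=t7/3c comp=t6/2c wait=3 total=54
k=8 load=t8/8c comp=t7/5c wait=8 total=62
k=9 load=- comp=t8/4c wait=4 total=66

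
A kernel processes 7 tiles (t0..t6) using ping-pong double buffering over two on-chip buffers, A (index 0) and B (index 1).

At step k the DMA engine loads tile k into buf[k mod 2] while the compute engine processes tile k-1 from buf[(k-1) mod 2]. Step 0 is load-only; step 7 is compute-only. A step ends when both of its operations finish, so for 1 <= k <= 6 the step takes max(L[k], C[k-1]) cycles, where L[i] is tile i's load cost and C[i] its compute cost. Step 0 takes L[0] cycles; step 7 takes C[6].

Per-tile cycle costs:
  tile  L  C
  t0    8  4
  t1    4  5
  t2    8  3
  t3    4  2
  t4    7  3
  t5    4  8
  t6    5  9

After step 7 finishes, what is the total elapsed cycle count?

[0] DMA t0→A (8c) ∥ CU idle ⇒ 8c, clock 8
[1] DMA t1→B (4c) ∥ CU A:t0 (4c) ⇒ 4c, clock 12
[2] DMA t2→A (8c) ∥ CU B:t1 (5c) ⇒ 8c, clock 20
[3] DMA t3→B (4c) ∥ CU A:t2 (3c) ⇒ 4c, clock 24
[4] DMA t4→A (7c) ∥ CU B:t3 (2c) ⇒ 7c, clock 31
[5] DMA t5→B (4c) ∥ CU A:t4 (3c) ⇒ 4c, clock 35
[6] DMA t6→A (5c) ∥ CU B:t5 (8c) ⇒ 8c, clock 43
[7] DMA idle ∥ CU A:t6 (9c) ⇒ 9c, clock 52

end_cycle[7] = 52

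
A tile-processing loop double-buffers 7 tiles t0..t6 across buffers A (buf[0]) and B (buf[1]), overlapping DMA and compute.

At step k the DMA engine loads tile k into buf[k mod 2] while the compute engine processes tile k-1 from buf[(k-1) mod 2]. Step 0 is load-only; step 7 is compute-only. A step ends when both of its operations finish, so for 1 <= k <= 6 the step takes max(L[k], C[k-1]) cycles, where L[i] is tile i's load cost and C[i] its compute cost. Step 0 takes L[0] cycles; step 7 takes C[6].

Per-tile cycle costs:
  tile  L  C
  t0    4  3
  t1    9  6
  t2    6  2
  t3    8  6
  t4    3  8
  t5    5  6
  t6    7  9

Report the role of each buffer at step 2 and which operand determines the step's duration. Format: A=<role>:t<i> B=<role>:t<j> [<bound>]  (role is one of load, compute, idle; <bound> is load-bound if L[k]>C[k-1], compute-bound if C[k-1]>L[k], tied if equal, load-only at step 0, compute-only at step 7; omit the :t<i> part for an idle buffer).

step 2: A=load:t2 B=compute:t1 [tied]

  0. 4=4c; end=4; A:t0 B:-
  1. max(9,3)=9c; end=13; A:t0 B:t1
  2. max(6,6)=6c; end=19; A:t2 B:t1
  3. max(8,2)=8c; end=27; A:t2 B:t3
  4. max(3,6)=6c; end=33; A:t4 B:t3
  5. max(5,8)=8c; end=41; A:t4 B:t5
  6. max(7,6)=7c; end=48; A:t6 B:t5
  7. 9=9c; end=57; A:t6 B:t5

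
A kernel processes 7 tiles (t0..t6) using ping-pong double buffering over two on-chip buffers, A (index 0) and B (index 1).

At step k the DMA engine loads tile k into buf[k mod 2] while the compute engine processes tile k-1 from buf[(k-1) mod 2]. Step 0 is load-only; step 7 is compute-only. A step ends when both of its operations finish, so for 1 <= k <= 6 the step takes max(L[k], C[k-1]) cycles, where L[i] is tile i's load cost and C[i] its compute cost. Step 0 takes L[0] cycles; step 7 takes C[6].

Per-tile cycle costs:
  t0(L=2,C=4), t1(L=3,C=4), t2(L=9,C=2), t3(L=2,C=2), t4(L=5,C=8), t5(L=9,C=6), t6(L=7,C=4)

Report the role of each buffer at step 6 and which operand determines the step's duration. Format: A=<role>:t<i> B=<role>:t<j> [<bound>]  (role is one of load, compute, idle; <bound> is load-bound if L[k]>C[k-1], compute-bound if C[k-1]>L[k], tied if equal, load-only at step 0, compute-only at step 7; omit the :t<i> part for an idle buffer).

step 0: L[0]=2 → dur=2, Σ=2 | A=load:t0 B=idle [load-only]
step 1: L[1]=3 C[0]=4 → dur=4, Σ=6 | A=compute:t0 B=load:t1 [compute-bound]
step 2: L[2]=9 C[1]=4 → dur=9, Σ=15 | A=load:t2 B=compute:t1 [load-bound]
step 3: L[3]=2 C[2]=2 → dur=2, Σ=17 | A=compute:t2 B=load:t3 [tied]
step 4: L[4]=5 C[3]=2 → dur=5, Σ=22 | A=load:t4 B=compute:t3 [load-bound]
step 5: L[5]=9 C[4]=8 → dur=9, Σ=31 | A=compute:t4 B=load:t5 [load-bound]
step 6: L[6]=7 C[5]=6 → dur=7, Σ=38 | A=load:t6 B=compute:t5 [load-bound]
step 7: C[6]=4 → dur=4, Σ=42 | A=compute:t6 B=idle [compute-only]

step 6: A=load:t6 B=compute:t5 [load-bound]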